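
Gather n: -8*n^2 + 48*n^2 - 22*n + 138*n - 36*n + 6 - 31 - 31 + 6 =40*n^2 + 80*n - 50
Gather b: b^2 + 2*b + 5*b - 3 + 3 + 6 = b^2 + 7*b + 6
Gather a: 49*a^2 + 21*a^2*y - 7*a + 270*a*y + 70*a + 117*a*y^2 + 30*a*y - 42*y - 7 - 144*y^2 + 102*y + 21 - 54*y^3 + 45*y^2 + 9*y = a^2*(21*y + 49) + a*(117*y^2 + 300*y + 63) - 54*y^3 - 99*y^2 + 69*y + 14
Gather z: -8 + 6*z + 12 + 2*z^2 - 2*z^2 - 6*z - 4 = 0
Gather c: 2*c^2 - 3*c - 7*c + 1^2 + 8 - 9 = 2*c^2 - 10*c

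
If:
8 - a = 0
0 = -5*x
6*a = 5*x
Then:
No Solution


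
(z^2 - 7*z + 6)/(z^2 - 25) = (z^2 - 7*z + 6)/(z^2 - 25)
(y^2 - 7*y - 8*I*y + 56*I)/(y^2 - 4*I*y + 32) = (y - 7)/(y + 4*I)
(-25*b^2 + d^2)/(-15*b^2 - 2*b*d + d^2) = (5*b + d)/(3*b + d)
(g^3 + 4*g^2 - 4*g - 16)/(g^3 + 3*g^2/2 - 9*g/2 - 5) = 2*(g^2 + 6*g + 8)/(2*g^2 + 7*g + 5)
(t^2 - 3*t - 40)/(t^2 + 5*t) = (t - 8)/t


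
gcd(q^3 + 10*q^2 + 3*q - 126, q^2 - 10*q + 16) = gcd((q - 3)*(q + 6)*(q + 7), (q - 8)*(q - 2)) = 1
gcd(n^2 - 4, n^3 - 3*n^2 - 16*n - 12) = n + 2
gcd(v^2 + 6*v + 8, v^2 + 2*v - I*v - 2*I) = v + 2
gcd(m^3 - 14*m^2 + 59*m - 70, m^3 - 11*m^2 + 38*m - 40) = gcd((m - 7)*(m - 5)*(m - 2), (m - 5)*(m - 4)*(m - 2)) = m^2 - 7*m + 10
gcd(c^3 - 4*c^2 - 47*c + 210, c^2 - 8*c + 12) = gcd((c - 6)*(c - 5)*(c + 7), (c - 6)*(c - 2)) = c - 6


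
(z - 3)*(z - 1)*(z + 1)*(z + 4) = z^4 + z^3 - 13*z^2 - z + 12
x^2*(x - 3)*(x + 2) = x^4 - x^3 - 6*x^2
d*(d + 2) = d^2 + 2*d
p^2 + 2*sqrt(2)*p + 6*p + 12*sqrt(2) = (p + 6)*(p + 2*sqrt(2))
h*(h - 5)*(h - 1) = h^3 - 6*h^2 + 5*h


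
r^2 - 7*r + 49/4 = (r - 7/2)^2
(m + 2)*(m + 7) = m^2 + 9*m + 14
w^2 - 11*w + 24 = (w - 8)*(w - 3)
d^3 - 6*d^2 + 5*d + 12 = (d - 4)*(d - 3)*(d + 1)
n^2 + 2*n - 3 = (n - 1)*(n + 3)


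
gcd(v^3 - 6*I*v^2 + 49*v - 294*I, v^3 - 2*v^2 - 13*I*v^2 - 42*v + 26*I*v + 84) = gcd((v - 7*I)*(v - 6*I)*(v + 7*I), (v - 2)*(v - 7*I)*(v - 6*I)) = v^2 - 13*I*v - 42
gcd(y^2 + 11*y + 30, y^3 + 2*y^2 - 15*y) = y + 5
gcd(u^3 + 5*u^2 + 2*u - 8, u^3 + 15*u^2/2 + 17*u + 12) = u^2 + 6*u + 8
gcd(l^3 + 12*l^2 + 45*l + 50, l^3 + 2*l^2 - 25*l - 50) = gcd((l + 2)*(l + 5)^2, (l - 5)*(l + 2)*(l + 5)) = l^2 + 7*l + 10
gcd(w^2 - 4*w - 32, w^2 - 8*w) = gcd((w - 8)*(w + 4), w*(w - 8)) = w - 8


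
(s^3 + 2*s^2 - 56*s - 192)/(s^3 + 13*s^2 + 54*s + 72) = (s - 8)/(s + 3)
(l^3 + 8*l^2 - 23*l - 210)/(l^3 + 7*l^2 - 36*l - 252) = (l - 5)/(l - 6)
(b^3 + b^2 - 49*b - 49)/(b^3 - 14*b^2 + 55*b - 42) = (b^2 + 8*b + 7)/(b^2 - 7*b + 6)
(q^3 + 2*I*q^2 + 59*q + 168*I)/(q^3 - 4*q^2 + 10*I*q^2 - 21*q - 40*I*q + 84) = (q - 8*I)/(q - 4)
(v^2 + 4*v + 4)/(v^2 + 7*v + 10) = (v + 2)/(v + 5)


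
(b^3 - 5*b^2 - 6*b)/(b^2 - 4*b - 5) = b*(b - 6)/(b - 5)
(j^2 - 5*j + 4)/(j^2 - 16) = (j - 1)/(j + 4)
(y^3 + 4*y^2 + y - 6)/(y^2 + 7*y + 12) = (y^2 + y - 2)/(y + 4)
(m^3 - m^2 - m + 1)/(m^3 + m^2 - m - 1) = (m - 1)/(m + 1)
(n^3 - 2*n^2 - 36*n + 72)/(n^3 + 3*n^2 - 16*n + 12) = (n - 6)/(n - 1)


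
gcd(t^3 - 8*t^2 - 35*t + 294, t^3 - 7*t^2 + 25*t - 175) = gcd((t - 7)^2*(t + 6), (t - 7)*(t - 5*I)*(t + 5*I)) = t - 7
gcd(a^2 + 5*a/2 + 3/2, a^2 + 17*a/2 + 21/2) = a + 3/2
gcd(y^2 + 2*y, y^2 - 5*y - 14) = y + 2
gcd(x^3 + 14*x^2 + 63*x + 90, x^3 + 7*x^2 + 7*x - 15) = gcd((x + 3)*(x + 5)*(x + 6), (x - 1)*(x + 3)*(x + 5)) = x^2 + 8*x + 15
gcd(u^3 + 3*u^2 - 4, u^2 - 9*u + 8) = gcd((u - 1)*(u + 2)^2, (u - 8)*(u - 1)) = u - 1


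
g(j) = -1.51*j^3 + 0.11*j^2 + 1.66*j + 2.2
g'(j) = -4.53*j^2 + 0.22*j + 1.66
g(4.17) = -98.46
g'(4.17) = -76.19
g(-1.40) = 4.24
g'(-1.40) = -7.53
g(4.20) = -100.76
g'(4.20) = -77.33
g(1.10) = 2.15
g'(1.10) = -3.58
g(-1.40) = 4.24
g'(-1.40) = -7.53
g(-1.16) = 2.78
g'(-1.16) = -4.69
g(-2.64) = 26.37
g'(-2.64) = -30.49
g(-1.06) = 2.36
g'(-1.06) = -3.66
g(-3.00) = 38.98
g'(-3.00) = -39.77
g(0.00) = 2.20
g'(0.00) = 1.66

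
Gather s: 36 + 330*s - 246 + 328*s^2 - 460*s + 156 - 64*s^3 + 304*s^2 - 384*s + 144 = -64*s^3 + 632*s^2 - 514*s + 90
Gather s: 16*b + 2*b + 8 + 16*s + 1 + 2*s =18*b + 18*s + 9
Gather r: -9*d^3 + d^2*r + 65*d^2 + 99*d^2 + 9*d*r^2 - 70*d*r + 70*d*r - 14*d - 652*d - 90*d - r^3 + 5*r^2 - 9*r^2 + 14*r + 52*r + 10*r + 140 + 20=-9*d^3 + 164*d^2 - 756*d - r^3 + r^2*(9*d - 4) + r*(d^2 + 76) + 160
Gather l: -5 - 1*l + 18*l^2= 18*l^2 - l - 5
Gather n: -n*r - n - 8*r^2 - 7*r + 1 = n*(-r - 1) - 8*r^2 - 7*r + 1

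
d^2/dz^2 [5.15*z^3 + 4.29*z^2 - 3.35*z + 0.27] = 30.9*z + 8.58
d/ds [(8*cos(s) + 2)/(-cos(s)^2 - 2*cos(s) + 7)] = 4*(2*sin(s)^2 - cos(s) - 17)*sin(s)/(cos(s)^2 + 2*cos(s) - 7)^2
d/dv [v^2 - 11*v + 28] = 2*v - 11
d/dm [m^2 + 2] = 2*m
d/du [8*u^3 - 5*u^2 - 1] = 2*u*(12*u - 5)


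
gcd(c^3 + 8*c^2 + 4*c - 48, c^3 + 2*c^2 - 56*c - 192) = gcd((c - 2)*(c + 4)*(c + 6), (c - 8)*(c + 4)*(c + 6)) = c^2 + 10*c + 24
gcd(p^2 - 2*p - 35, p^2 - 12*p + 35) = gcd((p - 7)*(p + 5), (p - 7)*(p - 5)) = p - 7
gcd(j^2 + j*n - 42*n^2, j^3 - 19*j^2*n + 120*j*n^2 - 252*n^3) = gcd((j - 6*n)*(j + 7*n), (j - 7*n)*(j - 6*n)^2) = j - 6*n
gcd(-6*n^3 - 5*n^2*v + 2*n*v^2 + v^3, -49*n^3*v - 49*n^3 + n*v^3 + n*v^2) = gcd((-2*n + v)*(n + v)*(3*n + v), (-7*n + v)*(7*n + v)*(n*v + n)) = 1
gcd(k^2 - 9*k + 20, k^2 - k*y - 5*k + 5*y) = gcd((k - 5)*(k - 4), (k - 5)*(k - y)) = k - 5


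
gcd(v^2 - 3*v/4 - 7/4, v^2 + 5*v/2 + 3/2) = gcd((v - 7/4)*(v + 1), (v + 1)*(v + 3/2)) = v + 1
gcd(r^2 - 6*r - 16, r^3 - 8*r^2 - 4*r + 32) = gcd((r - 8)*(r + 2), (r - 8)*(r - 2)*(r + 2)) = r^2 - 6*r - 16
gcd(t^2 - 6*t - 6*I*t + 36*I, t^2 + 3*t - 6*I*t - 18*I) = t - 6*I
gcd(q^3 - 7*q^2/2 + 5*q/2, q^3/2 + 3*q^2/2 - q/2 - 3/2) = q - 1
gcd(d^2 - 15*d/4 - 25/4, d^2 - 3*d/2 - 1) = 1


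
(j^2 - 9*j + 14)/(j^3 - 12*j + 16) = (j - 7)/(j^2 + 2*j - 8)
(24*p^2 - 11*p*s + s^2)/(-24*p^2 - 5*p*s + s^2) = (-3*p + s)/(3*p + s)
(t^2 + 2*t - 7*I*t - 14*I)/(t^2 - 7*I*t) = (t + 2)/t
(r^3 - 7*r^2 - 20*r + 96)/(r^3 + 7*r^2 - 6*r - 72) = (r - 8)/(r + 6)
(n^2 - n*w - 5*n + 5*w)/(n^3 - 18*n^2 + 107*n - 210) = (n - w)/(n^2 - 13*n + 42)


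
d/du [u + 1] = 1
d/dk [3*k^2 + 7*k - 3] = 6*k + 7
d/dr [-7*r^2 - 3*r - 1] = -14*r - 3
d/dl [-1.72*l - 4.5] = -1.72000000000000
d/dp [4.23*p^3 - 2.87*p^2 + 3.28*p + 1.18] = 12.69*p^2 - 5.74*p + 3.28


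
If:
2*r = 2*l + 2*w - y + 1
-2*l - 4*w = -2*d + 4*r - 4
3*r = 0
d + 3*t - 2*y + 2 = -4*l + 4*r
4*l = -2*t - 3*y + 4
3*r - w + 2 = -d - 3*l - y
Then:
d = -71/48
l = -19/48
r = 0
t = 53/48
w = 11/24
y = 9/8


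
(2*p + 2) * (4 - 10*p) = -20*p^2 - 12*p + 8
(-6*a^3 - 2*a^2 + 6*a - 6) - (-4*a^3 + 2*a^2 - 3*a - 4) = -2*a^3 - 4*a^2 + 9*a - 2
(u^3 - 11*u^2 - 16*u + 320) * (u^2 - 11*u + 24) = u^5 - 22*u^4 + 129*u^3 + 232*u^2 - 3904*u + 7680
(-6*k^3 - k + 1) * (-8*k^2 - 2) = 48*k^5 + 20*k^3 - 8*k^2 + 2*k - 2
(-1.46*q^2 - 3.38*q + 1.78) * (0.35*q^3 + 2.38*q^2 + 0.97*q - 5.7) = -0.511*q^5 - 4.6578*q^4 - 8.8376*q^3 + 9.2798*q^2 + 20.9926*q - 10.146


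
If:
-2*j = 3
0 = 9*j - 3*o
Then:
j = -3/2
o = -9/2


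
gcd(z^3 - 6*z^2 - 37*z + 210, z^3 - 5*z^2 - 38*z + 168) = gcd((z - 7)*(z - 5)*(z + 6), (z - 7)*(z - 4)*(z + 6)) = z^2 - z - 42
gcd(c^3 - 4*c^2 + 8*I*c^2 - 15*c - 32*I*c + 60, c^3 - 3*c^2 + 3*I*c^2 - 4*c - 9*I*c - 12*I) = c^2 + c*(-4 + 3*I) - 12*I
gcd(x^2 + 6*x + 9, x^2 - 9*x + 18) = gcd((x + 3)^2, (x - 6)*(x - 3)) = 1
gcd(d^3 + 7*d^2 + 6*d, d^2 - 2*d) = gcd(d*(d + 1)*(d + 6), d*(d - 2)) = d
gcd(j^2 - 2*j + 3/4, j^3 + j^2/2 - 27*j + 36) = j - 3/2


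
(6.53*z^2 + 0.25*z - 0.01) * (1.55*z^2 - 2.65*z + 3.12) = 10.1215*z^4 - 16.917*z^3 + 19.6956*z^2 + 0.8065*z - 0.0312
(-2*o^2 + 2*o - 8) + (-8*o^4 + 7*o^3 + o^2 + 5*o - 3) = -8*o^4 + 7*o^3 - o^2 + 7*o - 11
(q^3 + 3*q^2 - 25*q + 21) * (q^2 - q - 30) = q^5 + 2*q^4 - 58*q^3 - 44*q^2 + 729*q - 630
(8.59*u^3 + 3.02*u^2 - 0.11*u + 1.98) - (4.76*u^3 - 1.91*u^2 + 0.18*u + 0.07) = 3.83*u^3 + 4.93*u^2 - 0.29*u + 1.91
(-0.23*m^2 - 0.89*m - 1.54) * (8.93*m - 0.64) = -2.0539*m^3 - 7.8005*m^2 - 13.1826*m + 0.9856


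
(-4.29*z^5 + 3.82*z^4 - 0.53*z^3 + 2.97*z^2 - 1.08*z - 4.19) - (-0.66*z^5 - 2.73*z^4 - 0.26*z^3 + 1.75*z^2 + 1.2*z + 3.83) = -3.63*z^5 + 6.55*z^4 - 0.27*z^3 + 1.22*z^2 - 2.28*z - 8.02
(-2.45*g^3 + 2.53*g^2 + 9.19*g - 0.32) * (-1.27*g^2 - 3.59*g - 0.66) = 3.1115*g^5 + 5.5824*g^4 - 19.137*g^3 - 34.2555*g^2 - 4.9166*g + 0.2112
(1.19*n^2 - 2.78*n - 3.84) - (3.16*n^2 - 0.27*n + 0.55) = -1.97*n^2 - 2.51*n - 4.39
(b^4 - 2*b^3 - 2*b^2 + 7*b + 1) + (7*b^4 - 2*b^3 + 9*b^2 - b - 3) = 8*b^4 - 4*b^3 + 7*b^2 + 6*b - 2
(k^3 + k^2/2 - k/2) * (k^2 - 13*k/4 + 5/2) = k^5 - 11*k^4/4 + 3*k^3/8 + 23*k^2/8 - 5*k/4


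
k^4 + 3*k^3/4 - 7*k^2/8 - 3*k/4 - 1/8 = (k - 1)*(k + 1/4)*(k + 1/2)*(k + 1)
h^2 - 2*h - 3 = (h - 3)*(h + 1)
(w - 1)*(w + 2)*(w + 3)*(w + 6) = w^4 + 10*w^3 + 25*w^2 - 36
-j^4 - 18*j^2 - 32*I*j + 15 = (j - 5*I)*(j + 3*I)*(-I*j + 1)^2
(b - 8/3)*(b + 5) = b^2 + 7*b/3 - 40/3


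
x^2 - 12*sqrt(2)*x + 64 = (x - 8*sqrt(2))*(x - 4*sqrt(2))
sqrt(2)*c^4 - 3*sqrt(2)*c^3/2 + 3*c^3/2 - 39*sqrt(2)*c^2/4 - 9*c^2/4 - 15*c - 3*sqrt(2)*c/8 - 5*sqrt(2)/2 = (c - 4)*(c + 5/2)*(c + sqrt(2)/2)*(sqrt(2)*c + 1/2)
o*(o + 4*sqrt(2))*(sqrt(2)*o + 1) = sqrt(2)*o^3 + 9*o^2 + 4*sqrt(2)*o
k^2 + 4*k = k*(k + 4)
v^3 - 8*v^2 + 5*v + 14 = (v - 7)*(v - 2)*(v + 1)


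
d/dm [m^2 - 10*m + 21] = 2*m - 10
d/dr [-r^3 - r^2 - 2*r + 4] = -3*r^2 - 2*r - 2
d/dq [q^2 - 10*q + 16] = 2*q - 10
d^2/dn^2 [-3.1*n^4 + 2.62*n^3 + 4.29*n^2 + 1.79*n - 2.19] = -37.2*n^2 + 15.72*n + 8.58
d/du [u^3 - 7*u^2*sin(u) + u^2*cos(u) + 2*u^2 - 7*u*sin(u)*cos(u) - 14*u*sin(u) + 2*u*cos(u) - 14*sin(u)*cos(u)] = -u^2*sin(u) - 7*u^2*cos(u) + 3*u^2 - 16*u*sin(u) - 12*u*cos(u) - 7*u*cos(2*u) + 4*u - 14*sin(u) - 7*sin(2*u)/2 + 2*cos(u) - 14*cos(2*u)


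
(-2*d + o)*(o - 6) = -2*d*o + 12*d + o^2 - 6*o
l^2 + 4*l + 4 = (l + 2)^2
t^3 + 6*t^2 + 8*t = t*(t + 2)*(t + 4)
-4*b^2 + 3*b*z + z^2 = (-b + z)*(4*b + z)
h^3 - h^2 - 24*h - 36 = (h - 6)*(h + 2)*(h + 3)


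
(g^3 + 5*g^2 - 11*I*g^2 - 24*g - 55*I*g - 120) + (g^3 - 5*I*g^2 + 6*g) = 2*g^3 + 5*g^2 - 16*I*g^2 - 18*g - 55*I*g - 120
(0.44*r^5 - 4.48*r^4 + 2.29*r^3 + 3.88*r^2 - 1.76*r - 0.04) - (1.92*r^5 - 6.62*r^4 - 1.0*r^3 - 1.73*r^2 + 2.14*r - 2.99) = -1.48*r^5 + 2.14*r^4 + 3.29*r^3 + 5.61*r^2 - 3.9*r + 2.95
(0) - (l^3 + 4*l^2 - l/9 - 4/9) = -l^3 - 4*l^2 + l/9 + 4/9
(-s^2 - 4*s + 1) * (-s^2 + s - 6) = s^4 + 3*s^3 + s^2 + 25*s - 6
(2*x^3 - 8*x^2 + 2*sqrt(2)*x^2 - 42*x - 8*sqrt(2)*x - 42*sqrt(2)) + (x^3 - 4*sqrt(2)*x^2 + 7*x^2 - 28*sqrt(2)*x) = 3*x^3 - 2*sqrt(2)*x^2 - x^2 - 36*sqrt(2)*x - 42*x - 42*sqrt(2)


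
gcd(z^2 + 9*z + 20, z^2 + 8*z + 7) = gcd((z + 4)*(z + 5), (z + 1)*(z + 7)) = 1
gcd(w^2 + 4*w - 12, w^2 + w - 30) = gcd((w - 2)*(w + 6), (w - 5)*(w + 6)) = w + 6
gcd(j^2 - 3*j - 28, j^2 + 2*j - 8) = j + 4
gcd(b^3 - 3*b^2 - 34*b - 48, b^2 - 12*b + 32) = b - 8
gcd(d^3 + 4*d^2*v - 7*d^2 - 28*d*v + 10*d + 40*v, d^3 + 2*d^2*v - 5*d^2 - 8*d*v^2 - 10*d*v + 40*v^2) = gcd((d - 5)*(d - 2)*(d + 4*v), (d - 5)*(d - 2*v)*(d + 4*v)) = d^2 + 4*d*v - 5*d - 20*v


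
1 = 1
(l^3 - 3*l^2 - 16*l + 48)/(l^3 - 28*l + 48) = (l^2 + l - 12)/(l^2 + 4*l - 12)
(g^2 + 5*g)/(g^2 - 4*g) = (g + 5)/(g - 4)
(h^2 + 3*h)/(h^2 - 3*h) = (h + 3)/(h - 3)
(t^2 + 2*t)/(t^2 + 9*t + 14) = t/(t + 7)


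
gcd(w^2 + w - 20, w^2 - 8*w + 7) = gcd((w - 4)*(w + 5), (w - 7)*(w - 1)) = 1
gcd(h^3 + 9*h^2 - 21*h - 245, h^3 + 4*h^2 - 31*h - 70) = h^2 + 2*h - 35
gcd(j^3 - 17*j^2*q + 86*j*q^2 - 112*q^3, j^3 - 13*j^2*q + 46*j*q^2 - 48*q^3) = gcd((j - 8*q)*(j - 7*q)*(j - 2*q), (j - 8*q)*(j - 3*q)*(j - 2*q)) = j^2 - 10*j*q + 16*q^2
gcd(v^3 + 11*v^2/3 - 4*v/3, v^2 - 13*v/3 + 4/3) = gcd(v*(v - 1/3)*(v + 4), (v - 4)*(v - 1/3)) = v - 1/3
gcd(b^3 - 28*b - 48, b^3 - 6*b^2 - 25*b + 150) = b - 6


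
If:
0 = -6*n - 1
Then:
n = -1/6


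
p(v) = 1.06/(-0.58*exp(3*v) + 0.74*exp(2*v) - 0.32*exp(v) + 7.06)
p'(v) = 1.06*(1.74*exp(3*v) - 1.48*exp(2*v) + 0.32*exp(v))/(-0.58*exp(3*v) + 0.74*exp(2*v) - 0.32*exp(v) + 7.06)^2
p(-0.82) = 0.15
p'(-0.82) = 0.00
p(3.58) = -0.00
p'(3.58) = 0.00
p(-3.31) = 0.15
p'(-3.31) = 0.00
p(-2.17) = 0.15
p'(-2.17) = 0.00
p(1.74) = -0.01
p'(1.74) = 0.05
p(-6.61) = 0.15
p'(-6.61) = 0.00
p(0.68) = 0.22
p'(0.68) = 0.37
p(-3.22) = 0.15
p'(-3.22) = 0.00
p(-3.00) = 0.15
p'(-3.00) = 0.00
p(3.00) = 0.00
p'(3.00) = 0.00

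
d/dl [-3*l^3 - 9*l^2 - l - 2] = -9*l^2 - 18*l - 1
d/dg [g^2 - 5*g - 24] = 2*g - 5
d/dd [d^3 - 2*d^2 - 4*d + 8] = 3*d^2 - 4*d - 4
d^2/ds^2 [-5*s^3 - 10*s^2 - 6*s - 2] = -30*s - 20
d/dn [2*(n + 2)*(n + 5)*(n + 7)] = 6*n^2 + 56*n + 118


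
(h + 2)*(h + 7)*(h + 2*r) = h^3 + 2*h^2*r + 9*h^2 + 18*h*r + 14*h + 28*r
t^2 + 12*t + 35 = (t + 5)*(t + 7)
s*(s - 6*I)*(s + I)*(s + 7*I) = s^4 + 2*I*s^3 + 41*s^2 + 42*I*s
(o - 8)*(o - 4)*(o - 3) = o^3 - 15*o^2 + 68*o - 96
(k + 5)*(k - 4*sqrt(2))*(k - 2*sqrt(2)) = k^3 - 6*sqrt(2)*k^2 + 5*k^2 - 30*sqrt(2)*k + 16*k + 80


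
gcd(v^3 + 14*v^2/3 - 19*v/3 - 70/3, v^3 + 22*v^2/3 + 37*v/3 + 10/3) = v^2 + 7*v + 10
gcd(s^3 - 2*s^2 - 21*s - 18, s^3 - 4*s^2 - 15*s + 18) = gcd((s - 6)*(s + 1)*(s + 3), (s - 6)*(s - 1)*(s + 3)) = s^2 - 3*s - 18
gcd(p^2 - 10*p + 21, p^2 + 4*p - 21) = p - 3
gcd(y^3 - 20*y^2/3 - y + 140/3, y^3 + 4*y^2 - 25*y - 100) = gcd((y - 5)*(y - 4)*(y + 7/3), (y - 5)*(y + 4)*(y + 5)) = y - 5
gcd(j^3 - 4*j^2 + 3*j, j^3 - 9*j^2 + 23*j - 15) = j^2 - 4*j + 3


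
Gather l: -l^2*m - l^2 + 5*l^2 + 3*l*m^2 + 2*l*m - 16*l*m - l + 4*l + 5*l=l^2*(4 - m) + l*(3*m^2 - 14*m + 8)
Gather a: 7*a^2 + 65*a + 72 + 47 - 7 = 7*a^2 + 65*a + 112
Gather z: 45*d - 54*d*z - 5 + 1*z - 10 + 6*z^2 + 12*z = 45*d + 6*z^2 + z*(13 - 54*d) - 15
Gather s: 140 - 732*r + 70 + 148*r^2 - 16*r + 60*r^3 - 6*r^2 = 60*r^3 + 142*r^2 - 748*r + 210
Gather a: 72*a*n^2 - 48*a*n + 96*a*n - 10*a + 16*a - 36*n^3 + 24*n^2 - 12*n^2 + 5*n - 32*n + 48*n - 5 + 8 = a*(72*n^2 + 48*n + 6) - 36*n^3 + 12*n^2 + 21*n + 3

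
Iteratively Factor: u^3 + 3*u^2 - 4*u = (u + 4)*(u^2 - u) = u*(u + 4)*(u - 1)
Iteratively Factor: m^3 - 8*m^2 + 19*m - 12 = (m - 3)*(m^2 - 5*m + 4) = (m - 3)*(m - 1)*(m - 4)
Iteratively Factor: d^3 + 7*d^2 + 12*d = (d + 4)*(d^2 + 3*d) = (d + 3)*(d + 4)*(d)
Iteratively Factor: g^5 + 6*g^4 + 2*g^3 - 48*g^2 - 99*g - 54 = (g + 3)*(g^4 + 3*g^3 - 7*g^2 - 27*g - 18) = (g - 3)*(g + 3)*(g^3 + 6*g^2 + 11*g + 6) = (g - 3)*(g + 3)^2*(g^2 + 3*g + 2) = (g - 3)*(g + 2)*(g + 3)^2*(g + 1)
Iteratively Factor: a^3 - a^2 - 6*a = (a - 3)*(a^2 + 2*a) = (a - 3)*(a + 2)*(a)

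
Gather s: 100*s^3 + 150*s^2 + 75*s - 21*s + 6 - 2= 100*s^3 + 150*s^2 + 54*s + 4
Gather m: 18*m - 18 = 18*m - 18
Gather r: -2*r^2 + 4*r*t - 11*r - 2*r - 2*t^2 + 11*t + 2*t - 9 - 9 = -2*r^2 + r*(4*t - 13) - 2*t^2 + 13*t - 18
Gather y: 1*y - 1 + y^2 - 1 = y^2 + y - 2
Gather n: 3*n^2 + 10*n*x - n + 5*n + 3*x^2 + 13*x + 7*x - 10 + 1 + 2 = 3*n^2 + n*(10*x + 4) + 3*x^2 + 20*x - 7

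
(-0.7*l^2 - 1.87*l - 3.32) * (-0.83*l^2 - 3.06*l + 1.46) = 0.581*l^4 + 3.6941*l^3 + 7.4558*l^2 + 7.429*l - 4.8472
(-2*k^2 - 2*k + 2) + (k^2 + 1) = -k^2 - 2*k + 3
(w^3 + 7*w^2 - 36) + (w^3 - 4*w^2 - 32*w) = 2*w^3 + 3*w^2 - 32*w - 36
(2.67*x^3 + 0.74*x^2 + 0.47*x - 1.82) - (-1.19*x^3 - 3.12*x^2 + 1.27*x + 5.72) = 3.86*x^3 + 3.86*x^2 - 0.8*x - 7.54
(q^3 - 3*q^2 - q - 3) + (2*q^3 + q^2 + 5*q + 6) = 3*q^3 - 2*q^2 + 4*q + 3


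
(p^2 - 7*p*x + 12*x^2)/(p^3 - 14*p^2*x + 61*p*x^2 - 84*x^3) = 1/(p - 7*x)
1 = 1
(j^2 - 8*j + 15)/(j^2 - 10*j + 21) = (j - 5)/(j - 7)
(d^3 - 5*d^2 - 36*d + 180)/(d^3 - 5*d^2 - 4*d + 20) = (d^2 - 36)/(d^2 - 4)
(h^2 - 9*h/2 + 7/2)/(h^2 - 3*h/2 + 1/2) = (2*h - 7)/(2*h - 1)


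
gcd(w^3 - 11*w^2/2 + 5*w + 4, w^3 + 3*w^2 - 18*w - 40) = w - 4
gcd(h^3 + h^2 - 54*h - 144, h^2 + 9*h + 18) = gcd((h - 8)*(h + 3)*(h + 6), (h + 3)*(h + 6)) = h^2 + 9*h + 18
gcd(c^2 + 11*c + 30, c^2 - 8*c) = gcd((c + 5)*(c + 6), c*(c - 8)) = 1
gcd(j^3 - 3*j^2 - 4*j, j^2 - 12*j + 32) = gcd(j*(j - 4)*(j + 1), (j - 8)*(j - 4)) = j - 4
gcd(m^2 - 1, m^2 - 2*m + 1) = m - 1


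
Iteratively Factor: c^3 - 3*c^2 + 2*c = (c)*(c^2 - 3*c + 2) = c*(c - 2)*(c - 1)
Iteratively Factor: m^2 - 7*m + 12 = (m - 3)*(m - 4)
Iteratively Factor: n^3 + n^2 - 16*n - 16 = (n + 4)*(n^2 - 3*n - 4) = (n + 1)*(n + 4)*(n - 4)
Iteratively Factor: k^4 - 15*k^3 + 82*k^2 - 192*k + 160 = (k - 4)*(k^3 - 11*k^2 + 38*k - 40) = (k - 4)^2*(k^2 - 7*k + 10) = (k - 5)*(k - 4)^2*(k - 2)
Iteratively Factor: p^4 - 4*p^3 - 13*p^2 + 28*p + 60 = (p - 3)*(p^3 - p^2 - 16*p - 20) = (p - 5)*(p - 3)*(p^2 + 4*p + 4) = (p - 5)*(p - 3)*(p + 2)*(p + 2)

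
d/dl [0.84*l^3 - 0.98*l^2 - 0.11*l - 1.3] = 2.52*l^2 - 1.96*l - 0.11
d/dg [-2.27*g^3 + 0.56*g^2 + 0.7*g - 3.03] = -6.81*g^2 + 1.12*g + 0.7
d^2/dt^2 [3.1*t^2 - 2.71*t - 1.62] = 6.20000000000000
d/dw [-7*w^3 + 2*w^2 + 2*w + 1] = -21*w^2 + 4*w + 2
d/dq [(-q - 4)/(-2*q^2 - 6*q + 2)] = (q^2 + 3*q - (q + 4)*(2*q + 3) - 1)/(2*(q^2 + 3*q - 1)^2)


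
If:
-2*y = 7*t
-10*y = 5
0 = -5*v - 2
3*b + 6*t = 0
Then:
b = -2/7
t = 1/7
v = -2/5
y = -1/2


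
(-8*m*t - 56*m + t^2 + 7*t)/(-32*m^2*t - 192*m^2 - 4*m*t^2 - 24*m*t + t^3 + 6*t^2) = (t + 7)/(4*m*t + 24*m + t^2 + 6*t)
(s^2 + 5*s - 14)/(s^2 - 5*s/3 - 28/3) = 3*(-s^2 - 5*s + 14)/(-3*s^2 + 5*s + 28)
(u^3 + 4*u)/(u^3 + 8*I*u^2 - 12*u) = (u - 2*I)/(u + 6*I)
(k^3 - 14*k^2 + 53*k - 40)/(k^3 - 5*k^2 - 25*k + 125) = (k^2 - 9*k + 8)/(k^2 - 25)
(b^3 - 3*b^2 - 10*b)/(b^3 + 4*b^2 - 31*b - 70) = b/(b + 7)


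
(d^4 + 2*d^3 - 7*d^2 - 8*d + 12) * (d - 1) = d^5 + d^4 - 9*d^3 - d^2 + 20*d - 12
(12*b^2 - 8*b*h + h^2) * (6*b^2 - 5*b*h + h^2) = 72*b^4 - 108*b^3*h + 58*b^2*h^2 - 13*b*h^3 + h^4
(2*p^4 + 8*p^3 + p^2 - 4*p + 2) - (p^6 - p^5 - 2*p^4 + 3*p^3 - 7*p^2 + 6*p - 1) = -p^6 + p^5 + 4*p^4 + 5*p^3 + 8*p^2 - 10*p + 3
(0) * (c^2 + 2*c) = 0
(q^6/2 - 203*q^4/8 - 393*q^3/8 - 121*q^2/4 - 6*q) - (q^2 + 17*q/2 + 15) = q^6/2 - 203*q^4/8 - 393*q^3/8 - 125*q^2/4 - 29*q/2 - 15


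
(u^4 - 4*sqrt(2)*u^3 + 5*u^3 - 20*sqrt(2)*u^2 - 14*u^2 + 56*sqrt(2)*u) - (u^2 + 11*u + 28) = u^4 - 4*sqrt(2)*u^3 + 5*u^3 - 20*sqrt(2)*u^2 - 15*u^2 - 11*u + 56*sqrt(2)*u - 28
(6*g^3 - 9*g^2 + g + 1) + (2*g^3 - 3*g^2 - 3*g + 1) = 8*g^3 - 12*g^2 - 2*g + 2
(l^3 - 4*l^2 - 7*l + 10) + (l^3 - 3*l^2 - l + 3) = 2*l^3 - 7*l^2 - 8*l + 13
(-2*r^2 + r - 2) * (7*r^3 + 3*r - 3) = -14*r^5 + 7*r^4 - 20*r^3 + 9*r^2 - 9*r + 6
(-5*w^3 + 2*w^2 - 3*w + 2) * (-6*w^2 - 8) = 30*w^5 - 12*w^4 + 58*w^3 - 28*w^2 + 24*w - 16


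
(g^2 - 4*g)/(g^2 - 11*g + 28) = g/(g - 7)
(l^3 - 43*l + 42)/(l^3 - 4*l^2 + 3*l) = (l^2 + l - 42)/(l*(l - 3))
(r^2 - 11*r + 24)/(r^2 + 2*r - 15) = (r - 8)/(r + 5)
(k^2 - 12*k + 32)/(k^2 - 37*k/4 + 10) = 4*(k - 4)/(4*k - 5)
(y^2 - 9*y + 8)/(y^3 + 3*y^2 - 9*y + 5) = (y - 8)/(y^2 + 4*y - 5)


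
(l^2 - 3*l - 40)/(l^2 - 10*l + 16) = (l + 5)/(l - 2)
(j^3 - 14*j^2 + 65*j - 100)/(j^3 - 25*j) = (j^2 - 9*j + 20)/(j*(j + 5))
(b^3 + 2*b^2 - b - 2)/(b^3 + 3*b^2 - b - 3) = (b + 2)/(b + 3)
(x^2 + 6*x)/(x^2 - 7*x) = (x + 6)/(x - 7)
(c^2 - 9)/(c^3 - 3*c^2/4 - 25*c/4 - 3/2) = 4*(c + 3)/(4*c^2 + 9*c + 2)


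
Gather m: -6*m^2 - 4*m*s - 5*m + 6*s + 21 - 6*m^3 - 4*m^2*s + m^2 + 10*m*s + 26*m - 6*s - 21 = -6*m^3 + m^2*(-4*s - 5) + m*(6*s + 21)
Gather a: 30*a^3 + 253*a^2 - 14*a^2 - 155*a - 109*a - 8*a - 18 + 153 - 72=30*a^3 + 239*a^2 - 272*a + 63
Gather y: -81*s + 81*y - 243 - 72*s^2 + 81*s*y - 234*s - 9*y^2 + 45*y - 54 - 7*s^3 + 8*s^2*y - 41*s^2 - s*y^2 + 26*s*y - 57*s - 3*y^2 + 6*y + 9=-7*s^3 - 113*s^2 - 372*s + y^2*(-s - 12) + y*(8*s^2 + 107*s + 132) - 288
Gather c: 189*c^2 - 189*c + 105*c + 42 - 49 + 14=189*c^2 - 84*c + 7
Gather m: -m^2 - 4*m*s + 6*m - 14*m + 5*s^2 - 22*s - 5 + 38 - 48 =-m^2 + m*(-4*s - 8) + 5*s^2 - 22*s - 15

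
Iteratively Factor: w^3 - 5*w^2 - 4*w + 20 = (w + 2)*(w^2 - 7*w + 10) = (w - 2)*(w + 2)*(w - 5)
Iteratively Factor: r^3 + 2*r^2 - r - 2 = (r + 1)*(r^2 + r - 2) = (r - 1)*(r + 1)*(r + 2)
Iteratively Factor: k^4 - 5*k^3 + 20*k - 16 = (k - 2)*(k^3 - 3*k^2 - 6*k + 8) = (k - 2)*(k - 1)*(k^2 - 2*k - 8) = (k - 2)*(k - 1)*(k + 2)*(k - 4)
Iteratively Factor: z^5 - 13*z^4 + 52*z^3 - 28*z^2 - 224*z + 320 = (z - 4)*(z^4 - 9*z^3 + 16*z^2 + 36*z - 80) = (z - 4)*(z - 2)*(z^3 - 7*z^2 + 2*z + 40) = (z - 4)*(z - 2)*(z + 2)*(z^2 - 9*z + 20) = (z - 4)^2*(z - 2)*(z + 2)*(z - 5)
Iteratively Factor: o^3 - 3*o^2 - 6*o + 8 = (o - 1)*(o^2 - 2*o - 8) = (o - 1)*(o + 2)*(o - 4)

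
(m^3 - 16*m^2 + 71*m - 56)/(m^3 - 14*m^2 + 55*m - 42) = (m - 8)/(m - 6)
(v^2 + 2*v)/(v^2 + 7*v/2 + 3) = 2*v/(2*v + 3)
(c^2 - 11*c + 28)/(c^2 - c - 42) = (c - 4)/(c + 6)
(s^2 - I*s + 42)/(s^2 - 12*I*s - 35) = (s + 6*I)/(s - 5*I)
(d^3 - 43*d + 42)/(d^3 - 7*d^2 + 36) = (d^2 + 6*d - 7)/(d^2 - d - 6)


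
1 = 1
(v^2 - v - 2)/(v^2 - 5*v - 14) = (-v^2 + v + 2)/(-v^2 + 5*v + 14)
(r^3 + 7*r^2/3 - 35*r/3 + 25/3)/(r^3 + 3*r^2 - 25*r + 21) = (3*r^2 + 10*r - 25)/(3*(r^2 + 4*r - 21))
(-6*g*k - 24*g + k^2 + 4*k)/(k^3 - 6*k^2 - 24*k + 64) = (-6*g + k)/(k^2 - 10*k + 16)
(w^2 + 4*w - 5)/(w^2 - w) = (w + 5)/w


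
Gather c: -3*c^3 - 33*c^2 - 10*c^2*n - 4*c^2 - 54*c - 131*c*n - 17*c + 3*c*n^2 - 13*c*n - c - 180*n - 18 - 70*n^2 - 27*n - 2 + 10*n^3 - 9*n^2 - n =-3*c^3 + c^2*(-10*n - 37) + c*(3*n^2 - 144*n - 72) + 10*n^3 - 79*n^2 - 208*n - 20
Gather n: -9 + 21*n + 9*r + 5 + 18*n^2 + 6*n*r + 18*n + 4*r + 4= 18*n^2 + n*(6*r + 39) + 13*r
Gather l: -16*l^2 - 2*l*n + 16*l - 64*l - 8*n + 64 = -16*l^2 + l*(-2*n - 48) - 8*n + 64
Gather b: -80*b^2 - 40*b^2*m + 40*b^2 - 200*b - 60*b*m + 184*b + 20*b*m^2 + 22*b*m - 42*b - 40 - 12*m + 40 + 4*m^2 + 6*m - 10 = b^2*(-40*m - 40) + b*(20*m^2 - 38*m - 58) + 4*m^2 - 6*m - 10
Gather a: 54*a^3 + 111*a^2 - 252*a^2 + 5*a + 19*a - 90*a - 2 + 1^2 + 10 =54*a^3 - 141*a^2 - 66*a + 9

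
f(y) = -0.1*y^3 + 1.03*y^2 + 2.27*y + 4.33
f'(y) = -0.3*y^2 + 2.06*y + 2.27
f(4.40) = 25.74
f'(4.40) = 5.53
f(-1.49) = 3.57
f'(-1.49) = -1.47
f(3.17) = 18.69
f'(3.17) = 5.79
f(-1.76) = 4.07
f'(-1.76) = -2.28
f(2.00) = 12.19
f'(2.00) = 5.19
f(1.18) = 8.28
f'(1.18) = 4.28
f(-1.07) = 3.20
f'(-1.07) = -0.28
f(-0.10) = 4.11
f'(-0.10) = 2.06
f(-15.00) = 539.53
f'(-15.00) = -96.13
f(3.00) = 17.71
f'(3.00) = 5.75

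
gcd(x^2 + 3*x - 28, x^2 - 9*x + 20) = x - 4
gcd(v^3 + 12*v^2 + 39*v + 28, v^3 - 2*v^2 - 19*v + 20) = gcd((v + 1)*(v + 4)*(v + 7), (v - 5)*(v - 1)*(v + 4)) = v + 4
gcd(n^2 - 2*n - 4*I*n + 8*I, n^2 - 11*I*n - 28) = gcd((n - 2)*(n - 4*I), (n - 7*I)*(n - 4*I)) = n - 4*I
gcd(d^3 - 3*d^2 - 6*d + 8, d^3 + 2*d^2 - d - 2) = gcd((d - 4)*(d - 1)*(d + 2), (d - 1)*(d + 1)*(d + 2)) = d^2 + d - 2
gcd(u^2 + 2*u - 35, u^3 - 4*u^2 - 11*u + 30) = u - 5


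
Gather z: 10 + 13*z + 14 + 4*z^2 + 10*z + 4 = 4*z^2 + 23*z + 28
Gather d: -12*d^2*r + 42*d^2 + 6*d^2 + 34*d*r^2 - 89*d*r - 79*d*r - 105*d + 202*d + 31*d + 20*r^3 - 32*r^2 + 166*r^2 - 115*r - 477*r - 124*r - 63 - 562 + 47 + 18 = d^2*(48 - 12*r) + d*(34*r^2 - 168*r + 128) + 20*r^3 + 134*r^2 - 716*r - 560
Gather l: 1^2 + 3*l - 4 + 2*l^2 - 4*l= 2*l^2 - l - 3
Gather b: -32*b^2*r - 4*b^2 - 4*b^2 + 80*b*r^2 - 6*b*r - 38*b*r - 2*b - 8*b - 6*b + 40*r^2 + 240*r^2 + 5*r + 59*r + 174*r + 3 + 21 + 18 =b^2*(-32*r - 8) + b*(80*r^2 - 44*r - 16) + 280*r^2 + 238*r + 42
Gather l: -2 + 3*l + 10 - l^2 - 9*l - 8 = -l^2 - 6*l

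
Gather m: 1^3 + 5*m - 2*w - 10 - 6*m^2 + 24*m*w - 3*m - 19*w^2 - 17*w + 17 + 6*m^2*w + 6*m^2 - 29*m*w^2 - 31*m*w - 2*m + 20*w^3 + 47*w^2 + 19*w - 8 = 6*m^2*w + m*(-29*w^2 - 7*w) + 20*w^3 + 28*w^2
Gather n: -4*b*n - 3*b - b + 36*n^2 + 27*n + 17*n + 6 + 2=-4*b + 36*n^2 + n*(44 - 4*b) + 8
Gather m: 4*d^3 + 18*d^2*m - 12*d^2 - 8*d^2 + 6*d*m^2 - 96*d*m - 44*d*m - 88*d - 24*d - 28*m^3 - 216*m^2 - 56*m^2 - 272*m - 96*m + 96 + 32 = 4*d^3 - 20*d^2 - 112*d - 28*m^3 + m^2*(6*d - 272) + m*(18*d^2 - 140*d - 368) + 128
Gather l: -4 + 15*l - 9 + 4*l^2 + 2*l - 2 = 4*l^2 + 17*l - 15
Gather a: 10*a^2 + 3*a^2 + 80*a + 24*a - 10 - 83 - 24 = 13*a^2 + 104*a - 117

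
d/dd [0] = 0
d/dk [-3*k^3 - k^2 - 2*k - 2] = -9*k^2 - 2*k - 2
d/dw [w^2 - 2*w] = 2*w - 2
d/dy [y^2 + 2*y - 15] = 2*y + 2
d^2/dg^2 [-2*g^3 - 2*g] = -12*g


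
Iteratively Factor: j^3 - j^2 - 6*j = (j - 3)*(j^2 + 2*j) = j*(j - 3)*(j + 2)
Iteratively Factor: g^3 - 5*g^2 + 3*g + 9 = (g + 1)*(g^2 - 6*g + 9) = (g - 3)*(g + 1)*(g - 3)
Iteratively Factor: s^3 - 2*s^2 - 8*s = (s + 2)*(s^2 - 4*s) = (s - 4)*(s + 2)*(s)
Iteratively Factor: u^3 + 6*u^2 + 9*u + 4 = (u + 1)*(u^2 + 5*u + 4) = (u + 1)*(u + 4)*(u + 1)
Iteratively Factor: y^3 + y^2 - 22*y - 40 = (y - 5)*(y^2 + 6*y + 8) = (y - 5)*(y + 2)*(y + 4)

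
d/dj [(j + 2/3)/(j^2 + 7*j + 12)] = (-3*j^2 - 4*j + 22)/(3*(j^4 + 14*j^3 + 73*j^2 + 168*j + 144))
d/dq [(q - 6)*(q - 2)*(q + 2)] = 3*q^2 - 12*q - 4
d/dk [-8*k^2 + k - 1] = 1 - 16*k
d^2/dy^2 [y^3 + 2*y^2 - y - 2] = 6*y + 4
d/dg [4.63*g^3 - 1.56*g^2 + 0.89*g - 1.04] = 13.89*g^2 - 3.12*g + 0.89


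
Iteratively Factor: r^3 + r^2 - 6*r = (r + 3)*(r^2 - 2*r) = r*(r + 3)*(r - 2)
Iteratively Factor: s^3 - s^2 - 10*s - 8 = (s + 2)*(s^2 - 3*s - 4) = (s + 1)*(s + 2)*(s - 4)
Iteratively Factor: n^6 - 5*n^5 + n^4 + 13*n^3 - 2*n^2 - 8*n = (n - 2)*(n^5 - 3*n^4 - 5*n^3 + 3*n^2 + 4*n) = (n - 2)*(n + 1)*(n^4 - 4*n^3 - n^2 + 4*n) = (n - 2)*(n + 1)^2*(n^3 - 5*n^2 + 4*n) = (n - 2)*(n - 1)*(n + 1)^2*(n^2 - 4*n) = n*(n - 2)*(n - 1)*(n + 1)^2*(n - 4)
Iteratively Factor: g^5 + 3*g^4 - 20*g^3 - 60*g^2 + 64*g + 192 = (g - 2)*(g^4 + 5*g^3 - 10*g^2 - 80*g - 96) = (g - 2)*(g + 3)*(g^3 + 2*g^2 - 16*g - 32) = (g - 2)*(g + 2)*(g + 3)*(g^2 - 16) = (g - 4)*(g - 2)*(g + 2)*(g + 3)*(g + 4)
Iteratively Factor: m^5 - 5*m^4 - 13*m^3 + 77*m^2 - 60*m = (m)*(m^4 - 5*m^3 - 13*m^2 + 77*m - 60) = m*(m - 3)*(m^3 - 2*m^2 - 19*m + 20) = m*(m - 3)*(m - 1)*(m^2 - m - 20) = m*(m - 5)*(m - 3)*(m - 1)*(m + 4)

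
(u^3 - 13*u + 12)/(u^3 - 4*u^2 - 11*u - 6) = (-u^3 + 13*u - 12)/(-u^3 + 4*u^2 + 11*u + 6)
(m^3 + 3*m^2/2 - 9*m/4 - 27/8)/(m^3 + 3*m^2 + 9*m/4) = (m - 3/2)/m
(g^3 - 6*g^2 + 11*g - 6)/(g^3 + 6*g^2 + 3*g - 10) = (g^2 - 5*g + 6)/(g^2 + 7*g + 10)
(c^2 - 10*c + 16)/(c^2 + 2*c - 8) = (c - 8)/(c + 4)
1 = 1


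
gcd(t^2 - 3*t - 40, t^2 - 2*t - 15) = 1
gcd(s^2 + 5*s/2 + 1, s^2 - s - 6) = s + 2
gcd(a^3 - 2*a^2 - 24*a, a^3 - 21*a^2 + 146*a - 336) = a - 6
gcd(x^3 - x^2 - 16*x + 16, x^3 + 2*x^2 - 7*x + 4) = x^2 + 3*x - 4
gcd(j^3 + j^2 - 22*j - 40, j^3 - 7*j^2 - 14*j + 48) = 1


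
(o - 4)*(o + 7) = o^2 + 3*o - 28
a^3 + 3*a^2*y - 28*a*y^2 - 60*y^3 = (a - 5*y)*(a + 2*y)*(a + 6*y)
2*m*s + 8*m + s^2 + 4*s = (2*m + s)*(s + 4)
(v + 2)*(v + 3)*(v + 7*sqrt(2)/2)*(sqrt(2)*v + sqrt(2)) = sqrt(2)*v^4 + 7*v^3 + 6*sqrt(2)*v^3 + 11*sqrt(2)*v^2 + 42*v^2 + 6*sqrt(2)*v + 77*v + 42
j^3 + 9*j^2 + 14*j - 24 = (j - 1)*(j + 4)*(j + 6)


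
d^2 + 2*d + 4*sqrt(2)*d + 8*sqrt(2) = (d + 2)*(d + 4*sqrt(2))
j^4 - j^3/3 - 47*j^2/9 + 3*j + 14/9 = (j - 2)*(j - 1)*(j + 1/3)*(j + 7/3)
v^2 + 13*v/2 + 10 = (v + 5/2)*(v + 4)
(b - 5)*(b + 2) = b^2 - 3*b - 10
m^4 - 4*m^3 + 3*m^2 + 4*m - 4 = (m - 2)^2*(m - 1)*(m + 1)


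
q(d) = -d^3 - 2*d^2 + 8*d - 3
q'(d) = -3*d^2 - 4*d + 8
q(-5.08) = 35.84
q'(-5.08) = -49.10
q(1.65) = 0.26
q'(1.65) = -6.77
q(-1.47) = -15.91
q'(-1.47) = 7.40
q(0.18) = -1.63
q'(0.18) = 7.18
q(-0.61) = -8.40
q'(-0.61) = 9.32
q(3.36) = -36.63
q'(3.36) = -39.31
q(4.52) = -100.05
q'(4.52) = -71.37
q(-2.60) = -19.74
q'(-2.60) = -1.88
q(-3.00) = -18.00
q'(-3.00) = -7.00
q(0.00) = -3.00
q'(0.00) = 8.00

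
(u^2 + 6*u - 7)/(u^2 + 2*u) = (u^2 + 6*u - 7)/(u*(u + 2))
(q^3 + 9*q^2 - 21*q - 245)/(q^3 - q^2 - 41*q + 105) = (q + 7)/(q - 3)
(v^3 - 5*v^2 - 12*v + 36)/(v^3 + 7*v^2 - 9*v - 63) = (v^2 - 8*v + 12)/(v^2 + 4*v - 21)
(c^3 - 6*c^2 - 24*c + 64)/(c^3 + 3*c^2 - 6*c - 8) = (c - 8)/(c + 1)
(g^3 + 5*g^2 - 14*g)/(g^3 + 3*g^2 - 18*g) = (g^2 + 5*g - 14)/(g^2 + 3*g - 18)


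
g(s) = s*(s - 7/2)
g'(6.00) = 8.50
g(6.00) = 15.00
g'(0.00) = -3.50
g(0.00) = 0.00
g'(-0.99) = -5.48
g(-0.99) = 4.45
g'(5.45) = 7.40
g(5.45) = 10.63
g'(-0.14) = -3.78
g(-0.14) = 0.51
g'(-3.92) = -11.34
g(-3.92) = 29.09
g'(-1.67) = -6.84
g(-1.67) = 8.63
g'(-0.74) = -4.98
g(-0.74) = 3.14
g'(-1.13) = -5.76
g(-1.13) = 5.23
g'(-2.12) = -7.74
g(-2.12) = 11.91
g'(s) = 2*s - 7/2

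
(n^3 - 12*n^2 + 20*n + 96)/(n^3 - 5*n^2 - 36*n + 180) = (n^2 - 6*n - 16)/(n^2 + n - 30)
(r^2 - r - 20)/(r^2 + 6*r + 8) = (r - 5)/(r + 2)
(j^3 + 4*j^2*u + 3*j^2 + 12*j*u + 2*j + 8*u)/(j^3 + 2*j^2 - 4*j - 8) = (j^2 + 4*j*u + j + 4*u)/(j^2 - 4)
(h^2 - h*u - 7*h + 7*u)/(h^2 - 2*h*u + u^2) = (7 - h)/(-h + u)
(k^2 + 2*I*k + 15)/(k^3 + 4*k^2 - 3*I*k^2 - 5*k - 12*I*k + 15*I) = (k + 5*I)/(k^2 + 4*k - 5)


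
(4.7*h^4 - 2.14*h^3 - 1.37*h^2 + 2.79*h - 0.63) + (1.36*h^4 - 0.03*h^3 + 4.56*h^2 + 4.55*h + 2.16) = 6.06*h^4 - 2.17*h^3 + 3.19*h^2 + 7.34*h + 1.53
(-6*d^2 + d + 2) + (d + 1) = -6*d^2 + 2*d + 3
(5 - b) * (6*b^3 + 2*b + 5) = -6*b^4 + 30*b^3 - 2*b^2 + 5*b + 25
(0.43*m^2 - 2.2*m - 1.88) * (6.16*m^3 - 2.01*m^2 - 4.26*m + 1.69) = 2.6488*m^5 - 14.4163*m^4 - 8.9906*m^3 + 13.8775*m^2 + 4.2908*m - 3.1772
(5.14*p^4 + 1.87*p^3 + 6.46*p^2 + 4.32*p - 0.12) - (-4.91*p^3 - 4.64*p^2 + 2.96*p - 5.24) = 5.14*p^4 + 6.78*p^3 + 11.1*p^2 + 1.36*p + 5.12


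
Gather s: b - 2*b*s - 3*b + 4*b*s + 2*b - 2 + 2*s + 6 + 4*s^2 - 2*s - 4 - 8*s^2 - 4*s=-4*s^2 + s*(2*b - 4)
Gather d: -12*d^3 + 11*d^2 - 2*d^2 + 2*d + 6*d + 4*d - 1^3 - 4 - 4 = -12*d^3 + 9*d^2 + 12*d - 9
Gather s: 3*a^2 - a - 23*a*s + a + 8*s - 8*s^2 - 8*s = 3*a^2 - 23*a*s - 8*s^2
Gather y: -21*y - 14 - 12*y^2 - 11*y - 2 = -12*y^2 - 32*y - 16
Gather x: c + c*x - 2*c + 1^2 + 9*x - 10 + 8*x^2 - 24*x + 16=-c + 8*x^2 + x*(c - 15) + 7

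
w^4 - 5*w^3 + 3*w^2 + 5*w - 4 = (w - 4)*(w - 1)^2*(w + 1)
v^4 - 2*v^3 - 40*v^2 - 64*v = v*(v - 8)*(v + 2)*(v + 4)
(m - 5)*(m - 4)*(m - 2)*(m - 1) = m^4 - 12*m^3 + 49*m^2 - 78*m + 40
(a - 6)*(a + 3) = a^2 - 3*a - 18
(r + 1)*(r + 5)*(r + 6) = r^3 + 12*r^2 + 41*r + 30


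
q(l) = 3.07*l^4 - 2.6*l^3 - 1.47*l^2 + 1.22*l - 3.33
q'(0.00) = 1.22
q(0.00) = -3.33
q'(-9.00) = -9556.24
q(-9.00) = 21904.29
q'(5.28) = 1575.84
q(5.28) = 1965.44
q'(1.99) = 61.25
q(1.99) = 20.93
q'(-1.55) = -58.69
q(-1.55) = 18.65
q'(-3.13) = -442.55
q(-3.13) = 352.83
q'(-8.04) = -6861.49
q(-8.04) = 14071.21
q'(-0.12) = 1.44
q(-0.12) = -3.49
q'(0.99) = 2.58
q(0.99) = -3.14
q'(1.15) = 6.20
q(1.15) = -2.46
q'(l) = 12.28*l^3 - 7.8*l^2 - 2.94*l + 1.22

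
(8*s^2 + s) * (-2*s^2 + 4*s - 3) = -16*s^4 + 30*s^3 - 20*s^2 - 3*s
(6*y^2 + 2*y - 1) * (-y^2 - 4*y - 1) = -6*y^4 - 26*y^3 - 13*y^2 + 2*y + 1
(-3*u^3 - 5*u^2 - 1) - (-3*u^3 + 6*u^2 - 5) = 4 - 11*u^2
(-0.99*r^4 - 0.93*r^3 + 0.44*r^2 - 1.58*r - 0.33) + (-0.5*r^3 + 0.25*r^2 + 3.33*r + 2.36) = -0.99*r^4 - 1.43*r^3 + 0.69*r^2 + 1.75*r + 2.03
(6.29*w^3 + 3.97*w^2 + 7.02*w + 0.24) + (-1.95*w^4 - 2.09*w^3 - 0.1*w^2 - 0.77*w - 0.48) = -1.95*w^4 + 4.2*w^3 + 3.87*w^2 + 6.25*w - 0.24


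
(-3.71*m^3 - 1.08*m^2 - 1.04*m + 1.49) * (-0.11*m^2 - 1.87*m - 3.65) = 0.4081*m^5 + 7.0565*m^4 + 15.6755*m^3 + 5.7229*m^2 + 1.0097*m - 5.4385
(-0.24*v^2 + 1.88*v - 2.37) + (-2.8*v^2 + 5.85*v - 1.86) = -3.04*v^2 + 7.73*v - 4.23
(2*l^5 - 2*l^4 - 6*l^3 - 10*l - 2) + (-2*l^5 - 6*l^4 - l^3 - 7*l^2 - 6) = -8*l^4 - 7*l^3 - 7*l^2 - 10*l - 8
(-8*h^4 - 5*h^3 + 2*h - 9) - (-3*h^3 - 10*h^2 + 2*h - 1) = -8*h^4 - 2*h^3 + 10*h^2 - 8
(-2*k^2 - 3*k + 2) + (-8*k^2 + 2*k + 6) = -10*k^2 - k + 8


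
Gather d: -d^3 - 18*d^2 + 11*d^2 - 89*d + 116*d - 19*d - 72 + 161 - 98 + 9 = -d^3 - 7*d^2 + 8*d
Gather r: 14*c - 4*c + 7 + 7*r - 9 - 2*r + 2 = 10*c + 5*r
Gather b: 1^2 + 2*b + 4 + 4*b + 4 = 6*b + 9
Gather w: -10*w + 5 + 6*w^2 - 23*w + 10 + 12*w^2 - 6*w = 18*w^2 - 39*w + 15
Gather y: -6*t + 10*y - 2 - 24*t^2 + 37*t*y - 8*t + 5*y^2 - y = -24*t^2 - 14*t + 5*y^2 + y*(37*t + 9) - 2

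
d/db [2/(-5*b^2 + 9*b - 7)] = 2*(10*b - 9)/(5*b^2 - 9*b + 7)^2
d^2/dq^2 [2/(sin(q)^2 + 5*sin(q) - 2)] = 2*(-4*sin(q)^4 - 15*sin(q)^3 - 27*sin(q)^2 + 20*sin(q) + 54)/(sin(q)^2 + 5*sin(q) - 2)^3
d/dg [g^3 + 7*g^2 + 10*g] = 3*g^2 + 14*g + 10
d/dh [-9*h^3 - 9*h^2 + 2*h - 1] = -27*h^2 - 18*h + 2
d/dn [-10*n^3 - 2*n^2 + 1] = 2*n*(-15*n - 2)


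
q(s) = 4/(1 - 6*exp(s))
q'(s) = 24*exp(s)/(1 - 6*exp(s))^2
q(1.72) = -0.12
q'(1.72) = 0.13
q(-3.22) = 5.26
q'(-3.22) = 1.66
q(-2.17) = 12.70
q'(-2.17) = 27.63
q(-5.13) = 4.15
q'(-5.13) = 0.15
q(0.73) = -0.35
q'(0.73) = 0.38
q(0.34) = -0.54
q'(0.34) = 0.61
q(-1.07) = -3.78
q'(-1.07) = 7.35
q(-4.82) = 4.20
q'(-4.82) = 0.21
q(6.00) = 0.00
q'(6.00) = 0.00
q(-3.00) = 5.70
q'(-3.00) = 2.43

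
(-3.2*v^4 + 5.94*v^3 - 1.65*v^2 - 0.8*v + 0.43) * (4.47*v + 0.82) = -14.304*v^5 + 23.9278*v^4 - 2.5047*v^3 - 4.929*v^2 + 1.2661*v + 0.3526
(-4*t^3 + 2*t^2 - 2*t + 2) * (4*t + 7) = -16*t^4 - 20*t^3 + 6*t^2 - 6*t + 14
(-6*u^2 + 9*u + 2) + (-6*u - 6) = -6*u^2 + 3*u - 4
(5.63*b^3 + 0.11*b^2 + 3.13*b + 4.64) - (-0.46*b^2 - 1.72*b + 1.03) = 5.63*b^3 + 0.57*b^2 + 4.85*b + 3.61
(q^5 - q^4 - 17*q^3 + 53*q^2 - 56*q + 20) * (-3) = -3*q^5 + 3*q^4 + 51*q^3 - 159*q^2 + 168*q - 60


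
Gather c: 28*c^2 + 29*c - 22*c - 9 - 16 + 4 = 28*c^2 + 7*c - 21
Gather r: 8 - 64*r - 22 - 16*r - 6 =-80*r - 20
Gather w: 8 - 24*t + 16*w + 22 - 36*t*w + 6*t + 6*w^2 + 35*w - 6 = -18*t + 6*w^2 + w*(51 - 36*t) + 24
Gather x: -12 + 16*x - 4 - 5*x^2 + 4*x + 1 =-5*x^2 + 20*x - 15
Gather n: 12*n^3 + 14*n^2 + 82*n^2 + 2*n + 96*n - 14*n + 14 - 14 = 12*n^3 + 96*n^2 + 84*n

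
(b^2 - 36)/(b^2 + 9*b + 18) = (b - 6)/(b + 3)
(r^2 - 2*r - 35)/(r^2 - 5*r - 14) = (r + 5)/(r + 2)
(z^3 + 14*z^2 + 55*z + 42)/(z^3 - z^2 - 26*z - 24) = (z^2 + 13*z + 42)/(z^2 - 2*z - 24)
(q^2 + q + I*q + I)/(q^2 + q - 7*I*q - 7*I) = (q + I)/(q - 7*I)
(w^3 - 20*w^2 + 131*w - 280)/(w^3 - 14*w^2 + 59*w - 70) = (w - 8)/(w - 2)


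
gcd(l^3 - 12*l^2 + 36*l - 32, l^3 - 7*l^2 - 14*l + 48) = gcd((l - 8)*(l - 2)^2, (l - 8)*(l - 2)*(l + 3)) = l^2 - 10*l + 16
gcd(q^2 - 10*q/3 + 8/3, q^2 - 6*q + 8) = q - 2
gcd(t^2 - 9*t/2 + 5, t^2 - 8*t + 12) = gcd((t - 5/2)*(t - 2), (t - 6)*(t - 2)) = t - 2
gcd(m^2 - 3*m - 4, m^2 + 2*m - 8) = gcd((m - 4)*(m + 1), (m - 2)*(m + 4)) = 1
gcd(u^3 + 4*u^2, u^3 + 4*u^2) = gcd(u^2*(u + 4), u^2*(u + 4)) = u^3 + 4*u^2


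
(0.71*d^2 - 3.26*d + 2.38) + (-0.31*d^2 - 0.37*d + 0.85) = 0.4*d^2 - 3.63*d + 3.23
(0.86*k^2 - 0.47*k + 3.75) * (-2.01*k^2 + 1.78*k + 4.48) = -1.7286*k^4 + 2.4755*k^3 - 4.5213*k^2 + 4.5694*k + 16.8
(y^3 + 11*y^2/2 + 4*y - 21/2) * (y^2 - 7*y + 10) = y^5 - 3*y^4/2 - 49*y^3/2 + 33*y^2/2 + 227*y/2 - 105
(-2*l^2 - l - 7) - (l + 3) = -2*l^2 - 2*l - 10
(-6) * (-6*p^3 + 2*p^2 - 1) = 36*p^3 - 12*p^2 + 6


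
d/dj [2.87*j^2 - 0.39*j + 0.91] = 5.74*j - 0.39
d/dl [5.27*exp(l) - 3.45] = 5.27*exp(l)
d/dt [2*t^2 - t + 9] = 4*t - 1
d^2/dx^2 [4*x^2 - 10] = 8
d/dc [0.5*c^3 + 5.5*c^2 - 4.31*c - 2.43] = 1.5*c^2 + 11.0*c - 4.31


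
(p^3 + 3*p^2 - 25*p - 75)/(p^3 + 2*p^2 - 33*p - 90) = (p - 5)/(p - 6)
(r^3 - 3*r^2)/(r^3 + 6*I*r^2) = (r - 3)/(r + 6*I)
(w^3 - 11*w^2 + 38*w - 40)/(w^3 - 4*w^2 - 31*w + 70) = (w^2 - 9*w + 20)/(w^2 - 2*w - 35)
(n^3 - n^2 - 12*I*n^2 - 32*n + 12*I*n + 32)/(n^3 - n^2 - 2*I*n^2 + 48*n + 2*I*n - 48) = (n - 4*I)/(n + 6*I)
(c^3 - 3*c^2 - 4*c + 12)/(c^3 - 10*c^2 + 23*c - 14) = (c^2 - c - 6)/(c^2 - 8*c + 7)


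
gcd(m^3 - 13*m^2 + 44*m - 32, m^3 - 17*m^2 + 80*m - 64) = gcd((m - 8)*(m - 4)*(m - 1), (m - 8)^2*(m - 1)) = m^2 - 9*m + 8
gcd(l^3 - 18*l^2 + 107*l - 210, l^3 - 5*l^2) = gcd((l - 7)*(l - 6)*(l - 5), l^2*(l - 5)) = l - 5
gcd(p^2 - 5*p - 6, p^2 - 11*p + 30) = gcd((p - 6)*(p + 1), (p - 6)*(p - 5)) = p - 6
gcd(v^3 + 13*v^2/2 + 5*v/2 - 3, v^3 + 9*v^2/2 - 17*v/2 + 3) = v^2 + 11*v/2 - 3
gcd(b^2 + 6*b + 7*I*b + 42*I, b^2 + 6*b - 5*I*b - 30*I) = b + 6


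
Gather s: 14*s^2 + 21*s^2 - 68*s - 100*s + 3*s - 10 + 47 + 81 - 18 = 35*s^2 - 165*s + 100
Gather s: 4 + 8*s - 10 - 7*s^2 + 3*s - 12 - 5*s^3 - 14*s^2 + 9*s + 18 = -5*s^3 - 21*s^2 + 20*s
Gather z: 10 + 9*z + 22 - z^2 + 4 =-z^2 + 9*z + 36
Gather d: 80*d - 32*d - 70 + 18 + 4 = 48*d - 48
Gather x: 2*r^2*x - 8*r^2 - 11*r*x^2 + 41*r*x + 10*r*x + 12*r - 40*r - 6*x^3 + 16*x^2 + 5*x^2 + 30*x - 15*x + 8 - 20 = -8*r^2 - 28*r - 6*x^3 + x^2*(21 - 11*r) + x*(2*r^2 + 51*r + 15) - 12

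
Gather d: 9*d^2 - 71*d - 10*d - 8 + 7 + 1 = 9*d^2 - 81*d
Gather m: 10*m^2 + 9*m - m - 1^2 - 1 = 10*m^2 + 8*m - 2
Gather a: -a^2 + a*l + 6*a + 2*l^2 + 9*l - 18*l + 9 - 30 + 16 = -a^2 + a*(l + 6) + 2*l^2 - 9*l - 5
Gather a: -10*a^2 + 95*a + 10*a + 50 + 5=-10*a^2 + 105*a + 55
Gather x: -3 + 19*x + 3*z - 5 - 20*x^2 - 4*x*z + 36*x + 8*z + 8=-20*x^2 + x*(55 - 4*z) + 11*z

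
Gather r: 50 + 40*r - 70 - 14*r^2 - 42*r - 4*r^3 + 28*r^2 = -4*r^3 + 14*r^2 - 2*r - 20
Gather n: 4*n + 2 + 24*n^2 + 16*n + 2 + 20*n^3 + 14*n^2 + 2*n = 20*n^3 + 38*n^2 + 22*n + 4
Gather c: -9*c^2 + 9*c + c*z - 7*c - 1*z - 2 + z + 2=-9*c^2 + c*(z + 2)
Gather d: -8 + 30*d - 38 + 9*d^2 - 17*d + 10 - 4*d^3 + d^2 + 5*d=-4*d^3 + 10*d^2 + 18*d - 36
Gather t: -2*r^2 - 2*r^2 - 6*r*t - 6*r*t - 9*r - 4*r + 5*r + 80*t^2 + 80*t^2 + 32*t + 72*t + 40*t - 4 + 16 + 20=-4*r^2 - 8*r + 160*t^2 + t*(144 - 12*r) + 32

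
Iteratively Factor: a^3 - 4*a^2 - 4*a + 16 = (a - 2)*(a^2 - 2*a - 8) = (a - 4)*(a - 2)*(a + 2)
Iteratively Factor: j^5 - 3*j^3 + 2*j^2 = (j - 1)*(j^4 + j^3 - 2*j^2) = (j - 1)*(j + 2)*(j^3 - j^2) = (j - 1)^2*(j + 2)*(j^2) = j*(j - 1)^2*(j + 2)*(j)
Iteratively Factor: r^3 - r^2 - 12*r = (r - 4)*(r^2 + 3*r) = r*(r - 4)*(r + 3)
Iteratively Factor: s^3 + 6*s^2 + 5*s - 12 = (s - 1)*(s^2 + 7*s + 12) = (s - 1)*(s + 4)*(s + 3)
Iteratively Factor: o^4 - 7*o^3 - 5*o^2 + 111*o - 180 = (o - 5)*(o^3 - 2*o^2 - 15*o + 36) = (o - 5)*(o + 4)*(o^2 - 6*o + 9) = (o - 5)*(o - 3)*(o + 4)*(o - 3)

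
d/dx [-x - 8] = -1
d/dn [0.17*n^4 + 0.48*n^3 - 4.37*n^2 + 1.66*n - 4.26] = 0.68*n^3 + 1.44*n^2 - 8.74*n + 1.66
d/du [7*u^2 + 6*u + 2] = 14*u + 6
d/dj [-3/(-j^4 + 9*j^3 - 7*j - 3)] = 3*(-4*j^3 + 27*j^2 - 7)/(j^4 - 9*j^3 + 7*j + 3)^2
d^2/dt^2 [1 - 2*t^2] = -4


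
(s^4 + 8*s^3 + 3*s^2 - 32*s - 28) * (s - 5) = s^5 + 3*s^4 - 37*s^3 - 47*s^2 + 132*s + 140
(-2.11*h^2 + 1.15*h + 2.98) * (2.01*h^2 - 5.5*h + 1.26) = -4.2411*h^4 + 13.9165*h^3 - 2.9938*h^2 - 14.941*h + 3.7548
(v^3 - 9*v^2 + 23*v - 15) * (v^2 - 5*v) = v^5 - 14*v^4 + 68*v^3 - 130*v^2 + 75*v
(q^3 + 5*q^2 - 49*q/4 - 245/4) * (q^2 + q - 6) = q^5 + 6*q^4 - 53*q^3/4 - 207*q^2/2 + 49*q/4 + 735/2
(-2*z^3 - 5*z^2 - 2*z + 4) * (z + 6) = -2*z^4 - 17*z^3 - 32*z^2 - 8*z + 24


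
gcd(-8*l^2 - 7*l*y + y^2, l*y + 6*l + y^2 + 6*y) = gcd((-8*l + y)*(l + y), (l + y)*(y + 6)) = l + y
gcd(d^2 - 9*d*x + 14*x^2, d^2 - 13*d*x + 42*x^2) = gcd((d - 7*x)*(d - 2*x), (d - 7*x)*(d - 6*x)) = -d + 7*x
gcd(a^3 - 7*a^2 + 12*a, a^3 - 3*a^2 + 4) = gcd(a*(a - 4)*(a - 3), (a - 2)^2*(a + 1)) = 1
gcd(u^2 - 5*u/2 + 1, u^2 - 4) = u - 2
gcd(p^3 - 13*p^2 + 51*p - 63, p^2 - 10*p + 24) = 1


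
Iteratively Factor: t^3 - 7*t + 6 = (t + 3)*(t^2 - 3*t + 2) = (t - 2)*(t + 3)*(t - 1)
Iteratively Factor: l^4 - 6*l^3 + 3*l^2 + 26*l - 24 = (l - 1)*(l^3 - 5*l^2 - 2*l + 24) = (l - 1)*(l + 2)*(l^2 - 7*l + 12) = (l - 3)*(l - 1)*(l + 2)*(l - 4)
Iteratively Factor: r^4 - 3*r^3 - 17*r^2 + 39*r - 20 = (r - 1)*(r^3 - 2*r^2 - 19*r + 20) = (r - 1)^2*(r^2 - r - 20) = (r - 1)^2*(r + 4)*(r - 5)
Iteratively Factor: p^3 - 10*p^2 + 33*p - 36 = (p - 3)*(p^2 - 7*p + 12) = (p - 4)*(p - 3)*(p - 3)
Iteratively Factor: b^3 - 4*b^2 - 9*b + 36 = (b - 4)*(b^2 - 9) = (b - 4)*(b - 3)*(b + 3)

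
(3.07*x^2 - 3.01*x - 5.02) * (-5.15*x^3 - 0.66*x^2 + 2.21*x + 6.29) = -15.8105*x^5 + 13.4753*x^4 + 34.6243*x^3 + 15.9714*x^2 - 30.0271*x - 31.5758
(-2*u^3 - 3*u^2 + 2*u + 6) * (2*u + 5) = -4*u^4 - 16*u^3 - 11*u^2 + 22*u + 30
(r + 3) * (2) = 2*r + 6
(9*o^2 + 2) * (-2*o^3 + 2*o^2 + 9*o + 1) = -18*o^5 + 18*o^4 + 77*o^3 + 13*o^2 + 18*o + 2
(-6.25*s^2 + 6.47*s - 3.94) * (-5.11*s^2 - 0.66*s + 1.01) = 31.9375*s^4 - 28.9367*s^3 + 9.5507*s^2 + 9.1351*s - 3.9794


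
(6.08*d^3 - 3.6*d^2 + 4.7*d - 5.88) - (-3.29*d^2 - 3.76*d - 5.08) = 6.08*d^3 - 0.31*d^2 + 8.46*d - 0.8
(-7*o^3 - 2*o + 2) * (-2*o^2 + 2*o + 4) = 14*o^5 - 14*o^4 - 24*o^3 - 8*o^2 - 4*o + 8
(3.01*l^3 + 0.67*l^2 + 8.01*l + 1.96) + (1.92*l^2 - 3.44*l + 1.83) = 3.01*l^3 + 2.59*l^2 + 4.57*l + 3.79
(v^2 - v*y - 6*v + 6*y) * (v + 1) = v^3 - v^2*y - 5*v^2 + 5*v*y - 6*v + 6*y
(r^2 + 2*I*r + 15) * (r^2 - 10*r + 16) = r^4 - 10*r^3 + 2*I*r^3 + 31*r^2 - 20*I*r^2 - 150*r + 32*I*r + 240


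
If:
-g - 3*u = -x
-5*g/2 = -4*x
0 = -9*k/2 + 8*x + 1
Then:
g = 8*x/5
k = 16*x/9 + 2/9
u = -x/5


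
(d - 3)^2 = d^2 - 6*d + 9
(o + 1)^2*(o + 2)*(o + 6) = o^4 + 10*o^3 + 29*o^2 + 32*o + 12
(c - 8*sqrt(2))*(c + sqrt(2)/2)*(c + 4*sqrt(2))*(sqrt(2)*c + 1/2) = sqrt(2)*c^4 - 13*c^3/2 - 279*sqrt(2)*c^2/4 - 98*c - 16*sqrt(2)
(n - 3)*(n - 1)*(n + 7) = n^3 + 3*n^2 - 25*n + 21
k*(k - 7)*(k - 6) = k^3 - 13*k^2 + 42*k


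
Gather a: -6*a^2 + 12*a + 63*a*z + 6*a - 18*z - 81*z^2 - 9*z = -6*a^2 + a*(63*z + 18) - 81*z^2 - 27*z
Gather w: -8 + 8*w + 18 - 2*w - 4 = 6*w + 6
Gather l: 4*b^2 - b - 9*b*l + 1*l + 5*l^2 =4*b^2 - b + 5*l^2 + l*(1 - 9*b)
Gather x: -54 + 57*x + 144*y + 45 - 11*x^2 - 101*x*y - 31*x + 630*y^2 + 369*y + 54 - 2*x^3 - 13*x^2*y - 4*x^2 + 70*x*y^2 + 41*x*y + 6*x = -2*x^3 + x^2*(-13*y - 15) + x*(70*y^2 - 60*y + 32) + 630*y^2 + 513*y + 45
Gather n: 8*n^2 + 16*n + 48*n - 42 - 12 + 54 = 8*n^2 + 64*n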